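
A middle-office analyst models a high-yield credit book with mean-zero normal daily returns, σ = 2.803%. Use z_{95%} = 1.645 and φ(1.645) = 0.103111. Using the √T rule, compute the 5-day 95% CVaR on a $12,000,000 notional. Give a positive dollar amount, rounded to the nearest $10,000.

σ_{5d} = 2.803% × √5 = 6.268%.
ES multiplier = φ(z)/(1−α) = 0.103111/0.05 = 2.062.
ES = 6.268% × 2.062 = 12.925%; on $12,000,000: $1,551,000.

$1,550,000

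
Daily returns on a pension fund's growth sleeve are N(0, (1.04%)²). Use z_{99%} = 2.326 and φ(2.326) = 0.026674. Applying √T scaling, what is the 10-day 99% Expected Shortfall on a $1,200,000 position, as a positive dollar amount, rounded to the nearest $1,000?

$105,000

σ_{10d} = 1.04% × √10 = 3.289%.
ES multiplier = φ(z)/(1−α) = 0.026674/0.01 = 2.667.
ES = 3.289% × 2.667 = 8.772%; on $1,200,000: $105,264.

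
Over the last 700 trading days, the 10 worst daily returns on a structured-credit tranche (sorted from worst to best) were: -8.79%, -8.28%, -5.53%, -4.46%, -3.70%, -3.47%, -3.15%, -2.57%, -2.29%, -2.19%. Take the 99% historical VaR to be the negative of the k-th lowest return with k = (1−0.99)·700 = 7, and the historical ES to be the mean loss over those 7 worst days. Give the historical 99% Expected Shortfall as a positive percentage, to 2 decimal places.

The 7 worst returns sum to -37.38%.
ES = −(-37.38%) / 7 = 5.34%.

5.34%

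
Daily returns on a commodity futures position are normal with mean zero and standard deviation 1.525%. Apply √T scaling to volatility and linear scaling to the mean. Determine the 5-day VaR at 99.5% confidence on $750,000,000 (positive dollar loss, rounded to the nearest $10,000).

$65,880,000

At 99.5%, z = 2.576.
σ_{5d} = 1.525% × √5 = 3.410%.
VaR = 2.576 × 3.410% = 8.784%.
On $750,000,000: 0.08784 × $750,000,000 = $65,880,000.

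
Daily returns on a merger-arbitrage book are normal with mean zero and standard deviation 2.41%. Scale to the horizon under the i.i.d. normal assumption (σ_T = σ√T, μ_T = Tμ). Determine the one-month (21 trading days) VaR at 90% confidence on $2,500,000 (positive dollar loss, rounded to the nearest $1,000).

At 90%, z = 1.282.
σ_{21d} = 2.41% × √21 = 11.044%.
VaR = 1.282 × 11.044% = 14.158%.
On $2,500,000: 0.14158 × $2,500,000 = $353,950.

$354,000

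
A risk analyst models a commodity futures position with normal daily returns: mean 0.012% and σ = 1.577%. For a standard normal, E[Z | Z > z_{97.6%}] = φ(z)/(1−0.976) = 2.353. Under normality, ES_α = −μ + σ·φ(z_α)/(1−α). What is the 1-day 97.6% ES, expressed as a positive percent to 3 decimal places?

3.699%

ES = −(0.012%) + 1.577% × 2.353 = 3.699%.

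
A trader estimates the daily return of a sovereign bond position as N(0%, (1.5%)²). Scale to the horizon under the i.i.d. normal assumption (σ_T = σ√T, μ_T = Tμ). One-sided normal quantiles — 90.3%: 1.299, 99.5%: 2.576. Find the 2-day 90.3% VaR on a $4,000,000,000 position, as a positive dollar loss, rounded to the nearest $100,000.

$110,200,000

σ_{2d} = 1.5% × √2 = 2.121%.
VaR = 1.299 × 2.121% = 2.755%.
On $4,000,000,000: 0.02755 × $4,000,000,000 = $110,200,000.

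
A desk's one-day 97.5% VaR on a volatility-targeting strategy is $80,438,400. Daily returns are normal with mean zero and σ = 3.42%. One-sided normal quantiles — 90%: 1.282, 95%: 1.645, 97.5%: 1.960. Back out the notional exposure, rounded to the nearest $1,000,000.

VaR as a fraction of value: z·σ = 1.960 × 3.42% = 6.7032%.
Position = $80,438,400 / 0.067032 = $1,200,000,000.

$1,200,000,000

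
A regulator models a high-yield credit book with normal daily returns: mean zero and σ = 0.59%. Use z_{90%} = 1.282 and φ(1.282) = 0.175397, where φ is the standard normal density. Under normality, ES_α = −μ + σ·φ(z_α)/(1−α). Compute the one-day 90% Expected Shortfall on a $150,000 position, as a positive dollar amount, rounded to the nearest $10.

$1,550

Tail multiplier: φ(z)/(1−α) = 0.175397 / 0.1 = 1.754.
ES = 0.59% × 1.754 = 1.035%.
On $150,000: 0.01035 × $150,000 = $1,552.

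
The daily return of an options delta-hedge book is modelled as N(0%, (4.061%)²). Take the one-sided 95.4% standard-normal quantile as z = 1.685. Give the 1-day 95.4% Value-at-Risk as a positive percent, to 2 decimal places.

6.84%

VaR = z·σ = 1.685 × 4.061% = 6.843%.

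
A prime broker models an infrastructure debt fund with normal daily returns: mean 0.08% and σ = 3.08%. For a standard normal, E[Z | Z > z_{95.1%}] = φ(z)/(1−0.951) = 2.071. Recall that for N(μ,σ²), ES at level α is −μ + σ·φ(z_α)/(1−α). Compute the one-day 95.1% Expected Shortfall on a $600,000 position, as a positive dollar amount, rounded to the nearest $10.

$37,790

ES = −(0.08%) + 3.08% × 2.071 = 6.299%.
On $600,000: 0.06299 × $600,000 = $37,794.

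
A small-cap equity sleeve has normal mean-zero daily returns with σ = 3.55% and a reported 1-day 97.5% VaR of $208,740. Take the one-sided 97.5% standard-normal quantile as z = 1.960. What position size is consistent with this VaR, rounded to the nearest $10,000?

VaR as a fraction of value: z·σ = 1.960 × 3.55% = 6.958%.
Position = $208,740 / 0.06958 = $3,000,000.

$3,000,000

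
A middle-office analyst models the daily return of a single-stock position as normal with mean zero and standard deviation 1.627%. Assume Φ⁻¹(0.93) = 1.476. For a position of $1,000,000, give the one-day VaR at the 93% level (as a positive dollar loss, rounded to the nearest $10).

VaR = z·σ = 1.476 × 1.627% = 2.401%.
On $1,000,000: 0.02401 × $1,000,000 = $24,010.

$24,010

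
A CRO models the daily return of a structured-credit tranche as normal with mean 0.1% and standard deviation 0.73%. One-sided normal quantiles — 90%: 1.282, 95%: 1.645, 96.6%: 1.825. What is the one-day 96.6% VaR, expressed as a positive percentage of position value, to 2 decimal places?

1.23%

VaR = −μ + z·σ = −(0.1%) + 1.825 × 0.73% = 1.232%.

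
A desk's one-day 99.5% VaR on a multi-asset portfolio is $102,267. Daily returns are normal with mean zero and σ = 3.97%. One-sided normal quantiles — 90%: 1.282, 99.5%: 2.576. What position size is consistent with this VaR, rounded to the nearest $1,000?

$1,000,000

VaR as a fraction of value: z·σ = 2.576 × 3.97% = 10.2267%.
Position = $102,267 / 0.102267 = $999,998.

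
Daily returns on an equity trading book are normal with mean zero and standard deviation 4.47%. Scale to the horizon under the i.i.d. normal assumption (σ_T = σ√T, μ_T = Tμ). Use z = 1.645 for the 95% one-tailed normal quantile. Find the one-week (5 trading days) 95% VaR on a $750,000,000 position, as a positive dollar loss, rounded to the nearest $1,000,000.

$123,000,000

σ_{5d} = 4.47% × √5 = 9.995%.
VaR = 1.645 × 9.995% = 16.442%.
On $750,000,000: 0.16442 × $750,000,000 = $123,315,000.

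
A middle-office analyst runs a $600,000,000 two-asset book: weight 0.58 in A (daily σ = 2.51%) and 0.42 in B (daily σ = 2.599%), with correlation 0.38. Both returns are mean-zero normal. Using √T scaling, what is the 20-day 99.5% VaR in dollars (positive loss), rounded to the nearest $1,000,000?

$147,000,000

σ_p = √(0.58²·2.51² + 0.42²·2.599² + 2·0.38·0.58·0.42·2.51·2.599) = 2.126%.
σ_{20d} = 2.126% × √20 = 9.508%.
z(99.5%) = 2.576.
VaR = 2.576 × 9.508% = 24.493%; on $600,000,000 that is $146,958,000.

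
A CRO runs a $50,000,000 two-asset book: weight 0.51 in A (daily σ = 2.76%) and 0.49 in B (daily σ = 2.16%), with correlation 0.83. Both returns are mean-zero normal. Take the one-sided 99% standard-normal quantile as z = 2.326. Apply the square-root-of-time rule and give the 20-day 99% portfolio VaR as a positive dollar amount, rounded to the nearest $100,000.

$12,300,000

σ_p = √(0.51²·2.76² + 0.49²·2.16² + 2·0.83·0.51·0.49·2.76·2.16) = 2.361%.
σ_{20d} = 2.361% × √20 = 10.559%.
VaR = 2.326 × 10.559% = 24.560%; on $50,000,000 that is $12,280,000.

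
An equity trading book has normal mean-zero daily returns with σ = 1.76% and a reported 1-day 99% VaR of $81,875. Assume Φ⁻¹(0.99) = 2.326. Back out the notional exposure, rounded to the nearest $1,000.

VaR as a fraction of value: z·σ = 2.326 × 1.76% = 4.09376%.
Position = $81,875 / 0.0409376 = $1,999,995.

$2,000,000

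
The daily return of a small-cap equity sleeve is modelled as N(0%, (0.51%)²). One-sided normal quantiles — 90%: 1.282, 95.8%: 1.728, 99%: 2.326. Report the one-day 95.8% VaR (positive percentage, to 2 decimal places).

0.88%

VaR = z·σ = 1.728 × 0.51% = 0.881%.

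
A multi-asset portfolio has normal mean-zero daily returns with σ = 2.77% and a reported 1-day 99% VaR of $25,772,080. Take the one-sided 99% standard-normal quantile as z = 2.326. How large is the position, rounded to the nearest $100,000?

$400,000,000

VaR as a fraction of value: z·σ = 2.326 × 2.77% = 6.44302%.
Position = $25,772,080 / 0.0644302 = $400,000,000.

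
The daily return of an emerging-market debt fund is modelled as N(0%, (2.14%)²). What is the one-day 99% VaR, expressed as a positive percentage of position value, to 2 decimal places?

4.98%

At 99% one-sided, z = 2.326.
VaR = z·σ = 2.326 × 2.14% = 4.978%.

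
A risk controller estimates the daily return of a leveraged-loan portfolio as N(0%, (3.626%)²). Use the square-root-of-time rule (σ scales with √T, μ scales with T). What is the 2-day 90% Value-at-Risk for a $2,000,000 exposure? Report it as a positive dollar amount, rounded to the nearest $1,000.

$131,000

At 90%, z = 1.282.
σ_{2d} = 3.626% × √2 = 5.128%.
VaR = 1.282 × 5.128% = 6.574%.
On $2,000,000: 0.06574 × $2,000,000 = $131,480.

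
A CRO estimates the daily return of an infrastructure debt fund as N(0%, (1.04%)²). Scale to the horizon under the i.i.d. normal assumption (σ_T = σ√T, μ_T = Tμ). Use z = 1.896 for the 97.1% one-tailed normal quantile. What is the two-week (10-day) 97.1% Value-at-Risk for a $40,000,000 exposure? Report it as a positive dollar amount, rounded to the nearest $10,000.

σ_{10d} = 1.04% × √10 = 3.289%.
VaR = 1.896 × 3.289% = 6.236%.
On $40,000,000: 0.06236 × $40,000,000 = $2,494,400.

$2,490,000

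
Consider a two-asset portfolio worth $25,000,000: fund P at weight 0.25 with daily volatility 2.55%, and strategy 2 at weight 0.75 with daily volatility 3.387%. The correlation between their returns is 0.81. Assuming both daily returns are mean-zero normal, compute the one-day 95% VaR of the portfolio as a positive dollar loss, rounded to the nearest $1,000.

σ_p² = 0.25²·2.55² + 0.75²·3.387² + 2·0.81·0.25·0.75·2.55·3.387 = 9.4827 (%²).
σ_p = √9.4827 = 3.079%.
At 95%, z = 1.645.
VaR = 1.645 × 3.079% = 5.065%; on $25,000,000 that is $1,266,250.

$1,266,000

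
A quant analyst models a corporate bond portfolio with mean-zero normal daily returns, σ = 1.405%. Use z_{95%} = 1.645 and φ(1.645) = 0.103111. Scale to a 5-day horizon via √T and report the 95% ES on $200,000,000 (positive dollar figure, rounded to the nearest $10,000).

σ_{5d} = 1.405% × √5 = 3.142%.
ES multiplier = φ(z)/(1−α) = 0.103111/0.05 = 2.062.
ES = 3.142% × 2.062 = 6.479%; on $200,000,000: $12,958,000.

$12,960,000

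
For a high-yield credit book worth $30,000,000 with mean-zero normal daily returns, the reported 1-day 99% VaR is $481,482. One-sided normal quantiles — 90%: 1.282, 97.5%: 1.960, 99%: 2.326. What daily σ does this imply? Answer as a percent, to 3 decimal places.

VaR as a fraction: $481,482 / $30,000,000 = 1.605%.
σ = VaR / z = 1.605% / 2.326 = 0.690%.

0.690%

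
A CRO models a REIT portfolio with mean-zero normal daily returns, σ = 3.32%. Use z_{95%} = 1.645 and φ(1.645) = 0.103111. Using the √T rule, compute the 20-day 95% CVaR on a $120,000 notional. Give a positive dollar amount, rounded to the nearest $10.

σ_{20d} = 3.32% × √20 = 14.847%.
ES multiplier = φ(z)/(1−α) = 0.103111/0.05 = 2.062.
ES = 14.847% × 2.062 = 30.615%; on $120,000: $36,738.

$36,740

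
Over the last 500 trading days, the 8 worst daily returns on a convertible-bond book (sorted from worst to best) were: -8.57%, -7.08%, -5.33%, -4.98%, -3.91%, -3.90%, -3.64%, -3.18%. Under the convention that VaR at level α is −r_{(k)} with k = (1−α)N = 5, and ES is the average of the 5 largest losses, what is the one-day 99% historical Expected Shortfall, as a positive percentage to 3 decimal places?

5.974%

The 5 worst returns sum to -29.87%.
ES = −(-29.87%) / 5 = 5.974%.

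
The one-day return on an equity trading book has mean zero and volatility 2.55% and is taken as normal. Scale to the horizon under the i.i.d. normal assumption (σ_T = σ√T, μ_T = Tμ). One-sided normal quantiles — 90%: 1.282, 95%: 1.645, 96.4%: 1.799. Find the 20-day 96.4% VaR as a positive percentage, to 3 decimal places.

σ_{20d} = 2.55% × √20 = 11.404%.
VaR = 1.799 × 11.404% = 20.516%.

20.516%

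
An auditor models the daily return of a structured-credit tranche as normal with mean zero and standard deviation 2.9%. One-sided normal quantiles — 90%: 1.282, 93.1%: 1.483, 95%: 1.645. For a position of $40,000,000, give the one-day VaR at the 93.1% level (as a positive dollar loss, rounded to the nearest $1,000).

$1,720,000

VaR = z·σ = 1.483 × 2.9% = 4.301%.
On $40,000,000: 0.04301 × $40,000,000 = $1,720,400.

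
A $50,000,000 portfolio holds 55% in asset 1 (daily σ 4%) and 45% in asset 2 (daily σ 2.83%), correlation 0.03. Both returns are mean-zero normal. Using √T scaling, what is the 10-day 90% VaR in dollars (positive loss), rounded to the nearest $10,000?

σ_p = √(0.55²·4² + 0.45²·2.83² + 2·0.03·0.55·0.45·4·2.83) = 2.575%.
σ_{10d} = 2.575% × √10 = 8.143%.
z(90%) = 1.282.
VaR = 1.282 × 8.143% = 10.439%; on $50,000,000 that is $5,219,500.

$5,220,000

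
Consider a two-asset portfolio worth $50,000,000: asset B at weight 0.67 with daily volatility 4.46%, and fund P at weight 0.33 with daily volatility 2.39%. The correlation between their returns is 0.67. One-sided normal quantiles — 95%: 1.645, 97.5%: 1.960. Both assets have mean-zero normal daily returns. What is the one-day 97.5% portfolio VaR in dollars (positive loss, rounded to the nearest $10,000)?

σ_p² = 0.67²·4.46² + 0.33²·2.39² + 2·0.67·0.67·0.33·4.46·2.39 = 12.7095 (%²).
σ_p = √12.7095 = 3.565%.
VaR = 1.960 × 3.565% = 6.987%; on $50,000,000 that is $3,493,500.

$3,490,000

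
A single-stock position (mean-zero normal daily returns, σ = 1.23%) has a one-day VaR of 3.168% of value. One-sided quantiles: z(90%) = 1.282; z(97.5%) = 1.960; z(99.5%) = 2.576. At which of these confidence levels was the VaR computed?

Implied z = VaR/σ = 3.168 / 1.23 = 2.576.
This matches z(99.5%) = 2.576.

99.5%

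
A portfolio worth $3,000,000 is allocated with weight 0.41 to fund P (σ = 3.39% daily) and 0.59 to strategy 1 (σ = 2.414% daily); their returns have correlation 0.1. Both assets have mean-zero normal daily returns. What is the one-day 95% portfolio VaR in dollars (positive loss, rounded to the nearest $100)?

$103,000

σ_p² = 0.41²·3.39² + 0.59²·2.414² + 2·0.1·0.41·0.59·3.39·2.414 = 4.3563 (%²).
σ_p = √4.3563 = 2.087%.
At 95%, z = 1.645.
VaR = 1.645 × 2.087% = 3.433%; on $3,000,000 that is $102,990.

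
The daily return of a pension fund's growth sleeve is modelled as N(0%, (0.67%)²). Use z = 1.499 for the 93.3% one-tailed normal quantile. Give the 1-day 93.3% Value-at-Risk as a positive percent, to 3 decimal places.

1.004%

VaR = z·σ = 1.499 × 0.67% = 1.004%.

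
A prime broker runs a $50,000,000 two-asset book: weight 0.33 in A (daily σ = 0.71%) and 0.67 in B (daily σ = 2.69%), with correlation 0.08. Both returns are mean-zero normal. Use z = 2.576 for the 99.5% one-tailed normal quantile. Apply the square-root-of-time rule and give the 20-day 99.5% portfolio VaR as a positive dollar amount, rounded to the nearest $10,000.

$10,580,000

σ_p = √(0.33²·0.71² + 0.67²·2.69² + 2·0.08·0.33·0.67·0.71·2.69) = 1.836%.
σ_{20d} = 1.836% × √20 = 8.211%.
VaR = 2.576 × 8.211% = 21.152%; on $50,000,000 that is $10,576,000.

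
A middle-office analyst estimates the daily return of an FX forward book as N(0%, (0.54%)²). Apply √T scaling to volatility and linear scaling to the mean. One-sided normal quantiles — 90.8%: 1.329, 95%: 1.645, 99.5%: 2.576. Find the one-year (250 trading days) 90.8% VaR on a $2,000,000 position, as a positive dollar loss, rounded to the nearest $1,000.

$227,000

σ_{250d} = 0.54% × √250 = 8.538%.
VaR = 1.329 × 8.538% = 11.347%.
On $2,000,000: 0.11347 × $2,000,000 = $226,940.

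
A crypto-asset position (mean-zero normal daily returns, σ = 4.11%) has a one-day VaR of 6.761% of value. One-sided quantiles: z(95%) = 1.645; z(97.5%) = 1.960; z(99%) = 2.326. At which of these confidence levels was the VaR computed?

95%

Implied z = VaR/σ = 6.761 / 4.11 = 1.645.
This matches z(95%) = 1.645.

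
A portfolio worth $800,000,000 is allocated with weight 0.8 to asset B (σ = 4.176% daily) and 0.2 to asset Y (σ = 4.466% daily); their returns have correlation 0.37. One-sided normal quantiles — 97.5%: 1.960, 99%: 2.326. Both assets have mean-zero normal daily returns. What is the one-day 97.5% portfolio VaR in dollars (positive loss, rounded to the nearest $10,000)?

σ_p² = 0.8²·4.176² + 0.2²·4.466² + 2·0.37·0.8·0.2·4.176·4.466 = 14.1669 (%²).
σ_p = √14.1669 = 3.764%.
VaR = 1.960 × 3.764% = 7.377%; on $800,000,000 that is $59,016,000.

$59,020,000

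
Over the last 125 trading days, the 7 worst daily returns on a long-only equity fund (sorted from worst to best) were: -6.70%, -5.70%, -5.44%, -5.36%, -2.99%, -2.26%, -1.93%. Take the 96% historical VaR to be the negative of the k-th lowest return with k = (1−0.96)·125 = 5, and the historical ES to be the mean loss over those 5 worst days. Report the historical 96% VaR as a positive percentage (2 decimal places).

k = 5; the 5th lowest return is -2.99%, so VaR = 2.99%.

2.99%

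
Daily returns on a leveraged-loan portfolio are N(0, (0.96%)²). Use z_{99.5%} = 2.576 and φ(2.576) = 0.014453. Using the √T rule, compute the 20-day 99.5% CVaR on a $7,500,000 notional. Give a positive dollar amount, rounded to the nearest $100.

σ_{20d} = 0.96% × √20 = 4.293%.
ES multiplier = φ(z)/(1−α) = 0.014453/0.005 = 2.891.
ES = 4.293% × 2.891 = 12.411%; on $7,500,000: $930,825.

$930,800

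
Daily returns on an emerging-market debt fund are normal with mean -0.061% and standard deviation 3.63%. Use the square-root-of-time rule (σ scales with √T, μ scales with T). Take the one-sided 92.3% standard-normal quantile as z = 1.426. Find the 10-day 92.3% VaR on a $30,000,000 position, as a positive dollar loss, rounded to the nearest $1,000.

$5,094,000

σ_{10d} = 3.63% × √10 = 11.479%; μ_{10d} = 10 × -0.061% = -0.610%.
VaR = −(-0.610%) + 1.426 × 11.479% = 16.979%.
On $30,000,000: 0.16979 × $30,000,000 = $5,093,700.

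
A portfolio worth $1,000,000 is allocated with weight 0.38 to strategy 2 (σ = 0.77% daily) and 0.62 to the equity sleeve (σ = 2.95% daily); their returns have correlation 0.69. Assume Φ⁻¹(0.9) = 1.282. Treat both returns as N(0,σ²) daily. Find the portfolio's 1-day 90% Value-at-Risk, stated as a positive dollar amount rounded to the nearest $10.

σ_p² = 0.38²·0.77² + 0.62²·2.95² + 2·0.69·0.38·0.62·0.77·2.95 = 4.1694 (%²).
σ_p = √4.1694 = 2.042%.
VaR = 1.282 × 2.042% = 2.618%; on $1,000,000 that is $26,180.

$26,180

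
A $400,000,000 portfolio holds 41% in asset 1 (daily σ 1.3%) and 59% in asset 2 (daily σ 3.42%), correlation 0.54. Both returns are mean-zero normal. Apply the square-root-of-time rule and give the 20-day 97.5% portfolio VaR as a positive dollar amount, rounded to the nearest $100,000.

$82,400,000

σ_p = √(0.41²·1.3² + 0.59²·3.42² + 2·0.54·0.41·0.59·1.3·3.42) = 2.349%.
σ_{20d} = 2.349% × √20 = 10.505%.
z(97.5%) = 1.960.
VaR = 1.960 × 10.505% = 20.590%; on $400,000,000 that is $82,360,000.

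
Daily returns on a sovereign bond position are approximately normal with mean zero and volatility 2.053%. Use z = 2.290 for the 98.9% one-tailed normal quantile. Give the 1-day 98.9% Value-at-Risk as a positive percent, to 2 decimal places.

VaR = z·σ = 2.290 × 2.053% = 4.701%.

4.70%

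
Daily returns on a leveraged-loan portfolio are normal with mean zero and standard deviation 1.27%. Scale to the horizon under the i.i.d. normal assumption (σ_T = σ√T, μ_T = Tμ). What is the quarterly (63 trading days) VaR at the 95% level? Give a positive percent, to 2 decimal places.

At 95%, z = 1.645.
σ_{63d} = 1.27% × √63 = 10.080%.
VaR = 1.645 × 10.080% = 16.582%.

16.58%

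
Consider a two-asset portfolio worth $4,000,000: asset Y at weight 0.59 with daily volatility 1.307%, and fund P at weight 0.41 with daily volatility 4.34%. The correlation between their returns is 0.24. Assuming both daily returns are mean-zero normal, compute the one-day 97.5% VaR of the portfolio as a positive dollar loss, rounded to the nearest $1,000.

$165,000

σ_p² = 0.59²·1.307² + 0.41²·4.34² + 2·0.24·0.59·0.41·1.307·4.34 = 4.4195 (%²).
σ_p = √4.4195 = 2.102%.
At 97.5%, z = 1.960.
VaR = 1.960 × 2.102% = 4.120%; on $4,000,000 that is $164,800.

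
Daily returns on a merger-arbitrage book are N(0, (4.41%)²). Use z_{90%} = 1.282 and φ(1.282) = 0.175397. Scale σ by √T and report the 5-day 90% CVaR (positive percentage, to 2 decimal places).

17.30%

σ_{5d} = 4.41% × √5 = 9.861%.
ES multiplier = φ(z)/(1−α) = 0.175397/0.1 = 1.754.
ES = 9.861% × 1.754 = 17.296%.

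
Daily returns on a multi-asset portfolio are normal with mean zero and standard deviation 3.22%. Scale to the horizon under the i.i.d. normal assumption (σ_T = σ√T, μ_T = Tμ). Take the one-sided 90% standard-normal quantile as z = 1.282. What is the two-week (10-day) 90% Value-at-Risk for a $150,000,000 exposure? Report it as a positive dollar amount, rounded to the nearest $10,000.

$19,580,000

σ_{10d} = 3.22% × √10 = 10.183%.
VaR = 1.282 × 10.183% = 13.055%.
On $150,000,000: 0.13055 × $150,000,000 = $19,582,500.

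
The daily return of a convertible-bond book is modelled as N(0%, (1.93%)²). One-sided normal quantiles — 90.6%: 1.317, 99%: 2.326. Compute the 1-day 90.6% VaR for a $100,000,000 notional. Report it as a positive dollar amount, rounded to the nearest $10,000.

$2,540,000

VaR = z·σ = 1.317 × 1.93% = 2.542%.
On $100,000,000: 0.02542 × $100,000,000 = $2,542,000.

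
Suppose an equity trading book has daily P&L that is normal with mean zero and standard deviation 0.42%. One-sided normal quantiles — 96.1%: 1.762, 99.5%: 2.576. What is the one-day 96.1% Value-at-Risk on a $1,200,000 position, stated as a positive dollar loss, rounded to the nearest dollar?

VaR = z·σ = 1.762 × 0.42% = 0.740%.
On $1,200,000: 0.00740 × $1,200,000 = $8,880.

$8,880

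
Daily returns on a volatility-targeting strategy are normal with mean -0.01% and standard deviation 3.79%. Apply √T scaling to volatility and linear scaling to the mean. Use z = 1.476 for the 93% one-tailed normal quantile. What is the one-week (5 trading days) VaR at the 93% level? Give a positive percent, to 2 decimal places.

σ_{5d} = 3.79% × √5 = 8.475%; μ_{5d} = 5 × -0.01% = -0.050%.
VaR = −(-0.050%) + 1.476 × 8.475% = 12.559%.

12.56%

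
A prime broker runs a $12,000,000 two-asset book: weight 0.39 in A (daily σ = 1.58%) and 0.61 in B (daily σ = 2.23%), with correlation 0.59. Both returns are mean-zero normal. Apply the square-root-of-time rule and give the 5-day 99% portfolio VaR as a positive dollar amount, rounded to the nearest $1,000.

$1,120,000

σ_p = √(0.39²·1.58² + 0.61²·2.23² + 2·0.59·0.39·0.61·1.58·2.23) = 1.794%.
σ_{5d} = 1.794% × √5 = 4.012%.
z(99%) = 2.326.
VaR = 2.326 × 4.012% = 9.332%; on $12,000,000 that is $1,119,840.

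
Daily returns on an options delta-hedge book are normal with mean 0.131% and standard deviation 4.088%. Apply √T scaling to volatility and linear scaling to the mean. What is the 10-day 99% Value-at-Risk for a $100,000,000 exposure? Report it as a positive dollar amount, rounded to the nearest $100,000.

$28,800,000

At 99%, z = 2.326.
σ_{10d} = 4.088% × √10 = 12.927%; μ_{10d} = 10 × 0.131% = 1.310%.
VaR = −(1.310%) + 2.326 × 12.927% = 28.758%.
On $100,000,000: 0.28758 × $100,000,000 = $28,758,000.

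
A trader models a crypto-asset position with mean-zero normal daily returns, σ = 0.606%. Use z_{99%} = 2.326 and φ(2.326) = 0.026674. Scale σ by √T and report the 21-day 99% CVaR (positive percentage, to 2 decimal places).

7.41%

σ_{21d} = 0.606% × √21 = 2.777%.
ES multiplier = φ(z)/(1−α) = 0.026674/0.01 = 2.667.
ES = 2.777% × 2.667 = 7.406%.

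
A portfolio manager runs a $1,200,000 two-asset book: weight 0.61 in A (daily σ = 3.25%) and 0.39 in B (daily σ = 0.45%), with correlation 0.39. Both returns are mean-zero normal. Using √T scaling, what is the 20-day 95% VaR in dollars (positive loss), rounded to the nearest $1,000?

σ_p = √(0.61²·3.25² + 0.39²·0.45² + 2·0.39·0.61·0.39·3.25·0.45) = 2.057%.
σ_{20d} = 2.057% × √20 = 9.199%.
z(95%) = 1.645.
VaR = 1.645 × 9.199% = 15.132%; on $1,200,000 that is $181,584.

$182,000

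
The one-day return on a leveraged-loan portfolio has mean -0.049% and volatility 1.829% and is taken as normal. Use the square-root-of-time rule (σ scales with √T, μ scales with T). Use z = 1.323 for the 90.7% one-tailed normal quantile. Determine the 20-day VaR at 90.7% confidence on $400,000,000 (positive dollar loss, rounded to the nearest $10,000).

σ_{20d} = 1.829% × √20 = 8.180%; μ_{20d} = 20 × -0.049% = -0.980%.
VaR = −(-0.980%) + 1.323 × 8.180% = 11.802%.
On $400,000,000: 0.11802 × $400,000,000 = $47,208,000.

$47,210,000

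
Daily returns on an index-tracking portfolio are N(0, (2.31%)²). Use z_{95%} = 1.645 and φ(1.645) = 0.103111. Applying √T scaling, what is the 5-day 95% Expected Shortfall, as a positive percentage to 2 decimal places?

10.65%

σ_{5d} = 2.31% × √5 = 5.165%.
ES multiplier = φ(z)/(1−α) = 0.103111/0.05 = 2.062.
ES = 5.165% × 2.062 = 10.650%.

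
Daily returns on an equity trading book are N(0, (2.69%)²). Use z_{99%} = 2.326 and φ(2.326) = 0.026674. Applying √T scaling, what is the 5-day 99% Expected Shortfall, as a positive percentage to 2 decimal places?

16.04%

σ_{5d} = 2.69% × √5 = 6.015%.
ES multiplier = φ(z)/(1−α) = 0.026674/0.01 = 2.667.
ES = 6.015% × 2.667 = 16.042%.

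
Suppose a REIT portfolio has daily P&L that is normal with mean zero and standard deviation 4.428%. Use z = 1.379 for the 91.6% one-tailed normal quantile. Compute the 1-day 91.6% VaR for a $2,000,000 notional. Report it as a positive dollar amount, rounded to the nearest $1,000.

$122,000

VaR = z·σ = 1.379 × 4.428% = 6.106%.
On $2,000,000: 0.06106 × $2,000,000 = $122,120.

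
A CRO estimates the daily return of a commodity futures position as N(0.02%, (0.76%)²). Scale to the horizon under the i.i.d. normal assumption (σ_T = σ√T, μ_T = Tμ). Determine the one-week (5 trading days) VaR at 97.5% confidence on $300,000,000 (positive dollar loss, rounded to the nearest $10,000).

$9,690,000

At 97.5%, z = 1.960.
σ_{5d} = 0.76% × √5 = 1.699%; μ_{5d} = 5 × 0.02% = 0.100%.
VaR = −(0.100%) + 1.960 × 1.699% = 3.230%.
On $300,000,000: 0.03230 × $300,000,000 = $9,690,000.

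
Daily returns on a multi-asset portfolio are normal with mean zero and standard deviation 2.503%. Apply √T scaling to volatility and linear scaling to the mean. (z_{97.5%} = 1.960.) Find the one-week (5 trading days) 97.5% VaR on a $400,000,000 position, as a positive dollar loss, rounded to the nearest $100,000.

$43,900,000

σ_{5d} = 2.503% × √5 = 5.597%.
VaR = 1.960 × 5.597% = 10.970%.
On $400,000,000: 0.10970 × $400,000,000 = $43,880,000.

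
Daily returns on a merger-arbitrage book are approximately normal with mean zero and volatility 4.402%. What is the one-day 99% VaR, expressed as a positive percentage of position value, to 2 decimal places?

At 99% one-sided, z = 2.326.
VaR = z·σ = 2.326 × 4.402% = 10.239%.

10.24%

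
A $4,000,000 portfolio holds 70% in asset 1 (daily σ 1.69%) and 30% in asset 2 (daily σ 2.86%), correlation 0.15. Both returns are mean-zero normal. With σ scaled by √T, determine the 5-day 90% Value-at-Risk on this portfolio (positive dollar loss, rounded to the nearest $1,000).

σ_p = √(0.7²·1.69² + 0.3²·2.86² + 2·0.15·0.7·0.3·1.69·2.86) = 1.562%.
σ_{5d} = 1.562% × √5 = 3.493%.
z(90%) = 1.282.
VaR = 1.282 × 3.493% = 4.478%; on $4,000,000 that is $179,120.

$179,000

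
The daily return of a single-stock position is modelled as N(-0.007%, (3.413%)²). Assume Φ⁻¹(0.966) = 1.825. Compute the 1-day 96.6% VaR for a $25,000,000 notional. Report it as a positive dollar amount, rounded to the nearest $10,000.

$1,560,000

VaR = −μ + z·σ = −(-0.007%) + 1.825 × 3.413% = 6.236%.
On $25,000,000: 0.06236 × $25,000,000 = $1,559,000.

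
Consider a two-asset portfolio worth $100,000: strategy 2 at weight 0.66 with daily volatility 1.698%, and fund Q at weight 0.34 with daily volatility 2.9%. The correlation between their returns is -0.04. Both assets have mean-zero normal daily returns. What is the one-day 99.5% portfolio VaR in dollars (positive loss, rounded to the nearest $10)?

σ_p² = 0.66²·1.698² + 0.34²·2.9² + 2·-0.04·0.66·0.34·1.698·2.9 = 2.1397 (%²).
σ_p = √2.1397 = 1.463%.
At 99.5%, z = 2.576.
VaR = 2.576 × 1.463% = 3.769%; on $100,000 that is $3,769.

$3,770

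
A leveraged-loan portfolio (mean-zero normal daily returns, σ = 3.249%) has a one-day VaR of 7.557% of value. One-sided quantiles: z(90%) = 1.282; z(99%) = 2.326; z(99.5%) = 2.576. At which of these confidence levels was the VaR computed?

Implied z = VaR/σ = 7.557 / 3.249 = 2.326.
This matches z(99%) = 2.326.

99%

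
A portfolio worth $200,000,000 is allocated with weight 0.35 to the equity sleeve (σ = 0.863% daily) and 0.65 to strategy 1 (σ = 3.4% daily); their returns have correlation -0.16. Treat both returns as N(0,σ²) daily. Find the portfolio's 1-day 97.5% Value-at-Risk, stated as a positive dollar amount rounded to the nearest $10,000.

$8,550,000

σ_p² = 0.35²·0.863² + 0.65²·3.4² + 2·-0.16·0.35·0.65·0.863·3.4 = 4.7617 (%²).
σ_p = √4.7617 = 2.182%.
At 97.5%, z = 1.960.
VaR = 1.960 × 2.182% = 4.277%; on $200,000,000 that is $8,554,000.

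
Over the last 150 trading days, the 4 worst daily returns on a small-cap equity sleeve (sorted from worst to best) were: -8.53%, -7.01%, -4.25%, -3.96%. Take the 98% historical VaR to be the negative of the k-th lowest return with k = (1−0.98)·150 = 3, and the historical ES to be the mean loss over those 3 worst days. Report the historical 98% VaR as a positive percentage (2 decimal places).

4.25%

k = 3; the 3rd lowest return is -4.25%, so VaR = 4.25%.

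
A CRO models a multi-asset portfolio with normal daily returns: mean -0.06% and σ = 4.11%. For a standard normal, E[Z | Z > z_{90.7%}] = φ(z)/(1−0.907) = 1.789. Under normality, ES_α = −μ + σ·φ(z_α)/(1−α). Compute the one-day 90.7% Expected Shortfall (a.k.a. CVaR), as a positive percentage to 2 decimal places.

7.41%

ES = −(-0.06%) + 4.11% × 1.789 = 7.413%.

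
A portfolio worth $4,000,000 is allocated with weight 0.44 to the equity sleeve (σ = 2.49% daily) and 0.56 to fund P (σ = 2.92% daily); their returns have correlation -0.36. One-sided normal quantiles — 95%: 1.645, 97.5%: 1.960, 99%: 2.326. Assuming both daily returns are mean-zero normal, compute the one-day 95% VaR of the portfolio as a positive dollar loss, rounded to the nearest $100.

σ_p² = 0.44²·2.49² + 0.56²·2.92² + 2·-0.36·0.44·0.56·2.49·2.92 = 2.5843 (%²).
σ_p = √2.5843 = 1.608%.
VaR = 1.645 × 1.608% = 2.645%; on $4,000,000 that is $105,800.

$105,800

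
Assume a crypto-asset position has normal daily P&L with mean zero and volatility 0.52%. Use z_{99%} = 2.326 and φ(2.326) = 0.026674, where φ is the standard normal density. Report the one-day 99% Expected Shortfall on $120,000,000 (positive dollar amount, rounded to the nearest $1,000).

Tail multiplier: φ(z)/(1−α) = 0.026674 / 0.01 = 2.667.
ES = 0.52% × 2.667 = 1.387%.
On $120,000,000: 0.01387 × $120,000,000 = $1,664,400.

$1,664,000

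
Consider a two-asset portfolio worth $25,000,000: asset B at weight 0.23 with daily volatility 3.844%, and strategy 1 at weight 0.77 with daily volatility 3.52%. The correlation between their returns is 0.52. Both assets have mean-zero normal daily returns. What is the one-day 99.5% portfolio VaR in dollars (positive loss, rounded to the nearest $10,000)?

$2,100,000

σ_p² = 0.23²·3.844² + 0.77²·3.52² + 2·0.52·0.23·0.77·3.844·3.52 = 10.6201 (%²).
σ_p = √10.6201 = 3.259%.
At 99.5%, z = 2.576.
VaR = 2.576 × 3.259% = 8.395%; on $25,000,000 that is $2,098,750.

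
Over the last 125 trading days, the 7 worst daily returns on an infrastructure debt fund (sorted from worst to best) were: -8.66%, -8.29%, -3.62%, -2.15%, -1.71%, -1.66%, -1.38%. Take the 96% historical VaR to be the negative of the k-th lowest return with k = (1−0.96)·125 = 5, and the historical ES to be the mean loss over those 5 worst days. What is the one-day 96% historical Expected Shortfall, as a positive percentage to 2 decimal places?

4.89%

The 5 worst returns sum to -24.43%.
ES = −(-24.43%) / 5 = 4.886% ≈ 4.89%.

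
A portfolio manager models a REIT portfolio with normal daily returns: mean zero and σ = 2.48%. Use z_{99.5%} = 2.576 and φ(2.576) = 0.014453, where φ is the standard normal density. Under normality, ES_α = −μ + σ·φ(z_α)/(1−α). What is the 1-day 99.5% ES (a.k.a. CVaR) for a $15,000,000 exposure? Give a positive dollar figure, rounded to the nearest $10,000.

$1,080,000

Tail multiplier: φ(z)/(1−α) = 0.014453 / 0.005 = 2.891.
ES = 2.48% × 2.891 = 7.170%.
On $15,000,000: 0.07170 × $15,000,000 = $1,075,500.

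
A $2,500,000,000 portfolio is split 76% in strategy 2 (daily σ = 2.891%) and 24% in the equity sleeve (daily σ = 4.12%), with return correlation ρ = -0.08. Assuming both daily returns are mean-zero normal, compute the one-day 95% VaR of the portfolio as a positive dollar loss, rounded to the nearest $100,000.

$96,100,000

σ_p² = 0.76²·2.891² + 0.24²·4.12² + 2·-0.08·0.76·0.24·2.891·4.12 = 5.4576 (%²).
σ_p = √5.4576 = 2.336%.
At 95%, z = 1.645.
VaR = 1.645 × 2.336% = 3.843%; on $2,500,000,000 that is $96,075,000.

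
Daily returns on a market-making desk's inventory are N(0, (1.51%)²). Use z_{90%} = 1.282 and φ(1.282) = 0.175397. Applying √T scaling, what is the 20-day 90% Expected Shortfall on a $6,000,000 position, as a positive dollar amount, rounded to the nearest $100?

σ_{20d} = 1.51% × √20 = 6.753%.
ES multiplier = φ(z)/(1−α) = 0.175397/0.1 = 1.754.
ES = 6.753% × 1.754 = 11.845%; on $6,000,000: $710,700.

$710,700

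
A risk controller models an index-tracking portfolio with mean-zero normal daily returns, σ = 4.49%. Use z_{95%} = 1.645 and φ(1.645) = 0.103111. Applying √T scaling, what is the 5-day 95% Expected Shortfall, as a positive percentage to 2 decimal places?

20.70%

σ_{5d} = 4.49% × √5 = 10.040%.
ES multiplier = φ(z)/(1−α) = 0.103111/0.05 = 2.062.
ES = 10.040% × 2.062 = 20.702%.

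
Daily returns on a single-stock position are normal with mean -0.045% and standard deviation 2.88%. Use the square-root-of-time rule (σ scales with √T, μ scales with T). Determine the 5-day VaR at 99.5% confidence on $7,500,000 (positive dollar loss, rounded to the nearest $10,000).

$1,260,000

At 99.5%, z = 2.576.
σ_{5d} = 2.88% × √5 = 6.440%; μ_{5d} = 5 × -0.045% = -0.225%.
VaR = −(-0.225%) + 2.576 × 6.440% = 16.814%.
On $7,500,000: 0.16814 × $7,500,000 = $1,261,050.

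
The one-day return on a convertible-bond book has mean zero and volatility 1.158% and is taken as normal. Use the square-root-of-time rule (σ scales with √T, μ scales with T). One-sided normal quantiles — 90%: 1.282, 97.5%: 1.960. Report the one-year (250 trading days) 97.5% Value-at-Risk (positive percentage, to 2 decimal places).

σ_{250d} = 1.158% × √250 = 18.310%.
VaR = 1.960 × 18.310% = 35.888%.

35.89%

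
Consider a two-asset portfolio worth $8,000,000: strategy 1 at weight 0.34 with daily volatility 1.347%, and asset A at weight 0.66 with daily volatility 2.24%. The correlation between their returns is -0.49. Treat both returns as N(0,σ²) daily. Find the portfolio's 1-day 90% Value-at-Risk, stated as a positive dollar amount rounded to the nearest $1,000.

σ_p² = 0.34²·1.347² + 0.66²·2.24² + 2·-0.49·0.34·0.66·1.347·2.24 = 1.7319 (%²).
σ_p = √1.7319 = 1.316%.
At 90%, z = 1.282.
VaR = 1.282 × 1.316% = 1.687%; on $8,000,000 that is $134,960.

$135,000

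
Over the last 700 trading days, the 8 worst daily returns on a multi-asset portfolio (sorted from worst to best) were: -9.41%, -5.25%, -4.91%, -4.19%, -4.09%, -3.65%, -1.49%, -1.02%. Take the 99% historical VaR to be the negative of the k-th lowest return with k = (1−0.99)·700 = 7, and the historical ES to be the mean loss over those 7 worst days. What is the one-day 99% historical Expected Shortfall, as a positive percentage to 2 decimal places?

4.71%

The 7 worst returns sum to -32.99%.
ES = −(-32.99%) / 7 = 4.7128…% ≈ 4.71%.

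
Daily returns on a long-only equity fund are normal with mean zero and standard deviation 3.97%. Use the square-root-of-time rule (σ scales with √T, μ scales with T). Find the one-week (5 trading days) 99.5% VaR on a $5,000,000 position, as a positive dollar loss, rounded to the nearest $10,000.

At 99.5%, z = 2.576.
σ_{5d} = 3.97% × √5 = 8.877%.
VaR = 2.576 × 8.877% = 22.867%.
On $5,000,000: 0.22867 × $5,000,000 = $1,143,350.

$1,140,000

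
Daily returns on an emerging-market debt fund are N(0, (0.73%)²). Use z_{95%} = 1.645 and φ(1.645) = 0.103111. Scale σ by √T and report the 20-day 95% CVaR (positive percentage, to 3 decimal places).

6.732%

σ_{20d} = 0.73% × √20 = 3.265%.
ES multiplier = φ(z)/(1−α) = 0.103111/0.05 = 2.062.
ES = 3.265% × 2.062 = 6.732%.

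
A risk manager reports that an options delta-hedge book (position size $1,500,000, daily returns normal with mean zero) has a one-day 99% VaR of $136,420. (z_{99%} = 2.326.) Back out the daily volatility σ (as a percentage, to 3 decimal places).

VaR as a fraction: $136,420 / $1,500,000 = 9.095%.
σ = VaR / z = 9.095% / 2.326 = 3.910%.

3.910%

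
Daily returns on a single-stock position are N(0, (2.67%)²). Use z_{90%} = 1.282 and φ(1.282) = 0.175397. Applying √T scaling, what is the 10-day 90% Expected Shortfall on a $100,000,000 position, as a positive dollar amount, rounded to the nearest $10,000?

σ_{10d} = 2.67% × √10 = 8.443%.
ES multiplier = φ(z)/(1−α) = 0.175397/0.1 = 1.754.
ES = 8.443% × 1.754 = 14.809%; on $100,000,000: $14,809,000.

$14,810,000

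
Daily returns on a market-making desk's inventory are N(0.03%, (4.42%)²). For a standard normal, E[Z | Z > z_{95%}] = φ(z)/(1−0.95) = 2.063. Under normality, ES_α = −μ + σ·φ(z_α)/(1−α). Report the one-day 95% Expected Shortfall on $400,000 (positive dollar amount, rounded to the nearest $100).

ES = −(0.03%) + 4.42% × 2.063 = 9.088%.
On $400,000: 0.09088 × $400,000 = $36,352.

$36,400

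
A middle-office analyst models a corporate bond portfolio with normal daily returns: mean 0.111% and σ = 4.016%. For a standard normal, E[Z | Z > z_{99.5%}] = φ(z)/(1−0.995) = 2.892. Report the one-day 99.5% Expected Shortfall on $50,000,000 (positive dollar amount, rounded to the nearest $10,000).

ES = −(0.111%) + 4.016% × 2.892 = 11.503%.
On $50,000,000: 0.11503 × $50,000,000 = $5,751,500.

$5,750,000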